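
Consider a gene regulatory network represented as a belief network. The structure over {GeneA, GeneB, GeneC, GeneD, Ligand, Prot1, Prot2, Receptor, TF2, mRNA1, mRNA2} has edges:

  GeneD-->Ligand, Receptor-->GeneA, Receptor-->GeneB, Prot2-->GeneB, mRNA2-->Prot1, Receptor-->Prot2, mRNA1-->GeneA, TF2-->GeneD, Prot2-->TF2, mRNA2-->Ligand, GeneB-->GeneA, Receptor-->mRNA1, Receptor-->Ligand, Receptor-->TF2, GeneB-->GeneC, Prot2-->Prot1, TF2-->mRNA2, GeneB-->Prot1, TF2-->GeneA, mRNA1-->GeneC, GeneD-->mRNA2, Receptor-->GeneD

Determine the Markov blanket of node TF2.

By definition, MB(TF2) is built from TF2's parents, TF2's children, and the co-parents of TF2.
TF2 has parents Prot2, Receptor.
Ch(TF2) = {GeneA, GeneD, mRNA2}.
Parents of each child, excluding TF2:
  GeneD: Receptor
  mRNA2: GeneD
  GeneA: GeneB, Receptor, mRNA1
So the Markov blanket of TF2 is {GeneA, GeneB, GeneD, Prot2, Receptor, mRNA1, mRNA2}.

{GeneA, GeneB, GeneD, Prot2, Receptor, mRNA1, mRNA2}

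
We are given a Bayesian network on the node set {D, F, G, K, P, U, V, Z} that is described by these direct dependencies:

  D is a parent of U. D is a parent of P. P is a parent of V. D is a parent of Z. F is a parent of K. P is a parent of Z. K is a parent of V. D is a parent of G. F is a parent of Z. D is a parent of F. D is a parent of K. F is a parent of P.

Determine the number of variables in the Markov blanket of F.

4

By definition, MB(F) is built from F's parents, F's children, and the co-parents of F.
F has children K, P, Z.
F's parents: D.
Co-parents of F (other parents of its children):
  K: D
  P: D
  Z: D, P
MB(F) = {D, K, P, Z}, which has 4 nodes.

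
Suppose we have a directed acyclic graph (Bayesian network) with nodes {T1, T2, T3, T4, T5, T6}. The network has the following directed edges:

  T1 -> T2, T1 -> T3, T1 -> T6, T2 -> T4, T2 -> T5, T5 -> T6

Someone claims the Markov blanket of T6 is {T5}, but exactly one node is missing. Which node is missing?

T6 has parents T1, T5.
T6's children: none.
T6 has no children, so there are no co-parents.
MB(T6) = {T1, T5}.
Comparing with the claimed set, T1 is missing.

T1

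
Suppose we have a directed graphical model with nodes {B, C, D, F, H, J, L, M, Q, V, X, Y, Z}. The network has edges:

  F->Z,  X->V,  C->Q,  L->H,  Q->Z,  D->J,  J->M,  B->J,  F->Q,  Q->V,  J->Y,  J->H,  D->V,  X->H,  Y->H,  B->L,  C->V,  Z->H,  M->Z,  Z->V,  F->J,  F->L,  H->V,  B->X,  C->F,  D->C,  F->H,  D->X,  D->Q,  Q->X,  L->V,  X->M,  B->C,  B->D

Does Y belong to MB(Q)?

Q has parents C, D, F.
Q's children: V, X, Z.
Parents of each child, excluding Q:
  X: B, D
  Z: F, M
  V: C, D, H, L, X, Z
MB(Q) = {B, C, D, F, H, L, M, V, X, Z}; Y is not in this set.

No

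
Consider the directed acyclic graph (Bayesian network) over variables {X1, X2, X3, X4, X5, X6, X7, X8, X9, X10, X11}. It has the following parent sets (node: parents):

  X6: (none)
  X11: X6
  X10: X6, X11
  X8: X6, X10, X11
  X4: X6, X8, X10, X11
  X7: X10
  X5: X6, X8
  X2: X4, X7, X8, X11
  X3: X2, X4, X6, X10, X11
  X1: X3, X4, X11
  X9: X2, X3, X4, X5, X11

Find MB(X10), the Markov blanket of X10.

The Markov blanket of a node is its parents, its children, and the other parents of its children.
Pa(X10) = {X6, X11}.
Children of X10: X3, X4, X7, X8.
Other parents of X10's children:
  X8: X6, X11
  X4: X6, X8, X11
  X7: —
  X3: X2, X4, X6, X11
Taking the union gives {X2, X3, X4, X6, X7, X8, X11}.

{X2, X3, X4, X6, X7, X8, X11}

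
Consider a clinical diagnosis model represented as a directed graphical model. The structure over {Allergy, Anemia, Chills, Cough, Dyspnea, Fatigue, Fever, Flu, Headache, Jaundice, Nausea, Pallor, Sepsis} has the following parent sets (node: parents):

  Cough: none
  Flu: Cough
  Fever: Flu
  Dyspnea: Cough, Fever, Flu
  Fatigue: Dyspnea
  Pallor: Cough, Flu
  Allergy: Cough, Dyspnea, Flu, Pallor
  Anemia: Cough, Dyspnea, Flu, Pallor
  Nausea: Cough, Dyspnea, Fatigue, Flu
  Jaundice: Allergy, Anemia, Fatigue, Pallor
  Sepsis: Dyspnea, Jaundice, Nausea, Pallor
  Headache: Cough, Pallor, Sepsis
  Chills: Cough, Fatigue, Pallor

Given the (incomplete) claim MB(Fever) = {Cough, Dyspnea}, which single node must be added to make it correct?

A node's Markov blanket = Pa ∪ Ch ∪ (parents of Ch other than the node itself).
Pa(Fever) = {Flu}.
Children of Fever: Dyspnea.
Parents of each child, excluding Fever:
  Dyspnea: Cough, Flu
MB(Fever) = {Cough, Dyspnea, Flu}.
Comparing with the claimed set, Flu is missing.

Flu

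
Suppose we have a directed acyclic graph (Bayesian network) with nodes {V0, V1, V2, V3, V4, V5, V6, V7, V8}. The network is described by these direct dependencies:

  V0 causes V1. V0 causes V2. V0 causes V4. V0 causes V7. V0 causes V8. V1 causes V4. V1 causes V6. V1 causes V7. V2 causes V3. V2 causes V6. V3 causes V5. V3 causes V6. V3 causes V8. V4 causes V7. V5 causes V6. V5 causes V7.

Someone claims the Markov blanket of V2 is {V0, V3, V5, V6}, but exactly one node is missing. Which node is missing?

Recall MB(v) = parents ∪ children ∪ spouses, where spouses are the other parents of v's children.
V2's parents: V0.
V2's children: V3, V6.
Co-parents of V2 (other parents of its children):
  V3 has no other parent.
  parents(V6) \ {V2} = {V1, V3, V5}.
MB(V2) = {V0, V1, V3, V5, V6}.
Comparing with the claimed set, V1 is missing.

V1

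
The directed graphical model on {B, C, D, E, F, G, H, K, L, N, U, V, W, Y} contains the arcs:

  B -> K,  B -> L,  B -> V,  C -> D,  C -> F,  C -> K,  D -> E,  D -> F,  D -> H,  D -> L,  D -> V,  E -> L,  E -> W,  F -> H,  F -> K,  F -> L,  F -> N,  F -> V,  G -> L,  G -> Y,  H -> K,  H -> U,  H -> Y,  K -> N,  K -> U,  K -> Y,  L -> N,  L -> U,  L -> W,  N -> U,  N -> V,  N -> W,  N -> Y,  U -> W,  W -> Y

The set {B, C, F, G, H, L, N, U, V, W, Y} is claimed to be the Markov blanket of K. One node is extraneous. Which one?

A node's Markov blanket = Pa ∪ Ch ∪ (parents of Ch other than the node itself).
Pa(K) = {B, C, F, H}.
K has children N, U, Y.
Co-parents of K (other parents of its children):
  parents(N) \ {K} = {F, L}.
  parents(U) \ {K} = {H, L, N}.
  parents(Y) \ {K} = {G, H, N, W}.
MB(K) = {B, C, F, G, H, L, N, U, W, Y}.
V is neither a parent, child, nor co-parent of K, so it does not belong.

V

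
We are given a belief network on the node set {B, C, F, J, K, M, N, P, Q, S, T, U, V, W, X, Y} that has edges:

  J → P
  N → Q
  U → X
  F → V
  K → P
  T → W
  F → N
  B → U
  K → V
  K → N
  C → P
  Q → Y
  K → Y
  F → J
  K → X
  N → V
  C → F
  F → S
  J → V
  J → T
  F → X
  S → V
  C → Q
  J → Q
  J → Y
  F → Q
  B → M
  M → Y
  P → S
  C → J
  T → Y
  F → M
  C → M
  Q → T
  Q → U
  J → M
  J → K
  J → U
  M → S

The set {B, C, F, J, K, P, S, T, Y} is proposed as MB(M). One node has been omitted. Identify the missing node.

Q

Parents of M: B, C, F, J.
M has children S, Y.
Other parents of M's children:
  S's other parents are F, P.
  Y also has parents J, K, Q, T.
MB(M) = {B, C, F, J, K, P, Q, S, T, Y}.
Comparing with the claimed set, Q is missing.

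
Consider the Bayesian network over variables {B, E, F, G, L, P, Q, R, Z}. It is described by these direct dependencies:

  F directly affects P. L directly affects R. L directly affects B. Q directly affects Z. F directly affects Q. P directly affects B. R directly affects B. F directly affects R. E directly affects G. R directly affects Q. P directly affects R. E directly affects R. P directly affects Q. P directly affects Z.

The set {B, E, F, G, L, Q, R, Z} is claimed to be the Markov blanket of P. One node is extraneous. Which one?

G

Recall MB(v) = parents ∪ children ∪ spouses, where spouses are the other parents of v's children.
P's parents: F.
P has children B, Q, R, Z.
Co-parents of P (other parents of its children):
  R also has parents E, F, L.
  B's other parents are L, R.
  Q also has parents F, R.
  Z also has parent Q.
MB(P) = {B, E, F, L, Q, R, Z}.
G is neither a parent, child, nor co-parent of P, so it does not belong.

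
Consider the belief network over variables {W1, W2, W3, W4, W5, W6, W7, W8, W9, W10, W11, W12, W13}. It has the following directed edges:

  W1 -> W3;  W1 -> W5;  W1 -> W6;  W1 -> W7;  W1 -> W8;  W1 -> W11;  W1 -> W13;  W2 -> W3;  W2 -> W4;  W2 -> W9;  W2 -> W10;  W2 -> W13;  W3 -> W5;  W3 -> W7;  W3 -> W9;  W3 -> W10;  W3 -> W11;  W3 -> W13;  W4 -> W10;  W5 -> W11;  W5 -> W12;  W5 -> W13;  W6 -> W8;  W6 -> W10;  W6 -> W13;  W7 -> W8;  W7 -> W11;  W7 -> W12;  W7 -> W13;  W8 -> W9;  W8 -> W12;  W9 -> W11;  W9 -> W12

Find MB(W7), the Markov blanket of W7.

{W1, W2, W3, W5, W6, W8, W9, W11, W12, W13}

Ch(W7) = {W8, W11, W12, W13}.
W7's parents: W1, W3.
Parents of each child, excluding W7:
  parents(W8) \ {W7} = {W1, W6}.
  W11's other parents are W1, W3, W5, W9.
  parents(W12) \ {W7} = {W5, W8, W9}.
  parents(W13) \ {W7} = {W1, W2, W3, W5, W6}.
MB(W7) = {W1, W2, W3, W5, W6, W8, W9, W11, W12, W13}.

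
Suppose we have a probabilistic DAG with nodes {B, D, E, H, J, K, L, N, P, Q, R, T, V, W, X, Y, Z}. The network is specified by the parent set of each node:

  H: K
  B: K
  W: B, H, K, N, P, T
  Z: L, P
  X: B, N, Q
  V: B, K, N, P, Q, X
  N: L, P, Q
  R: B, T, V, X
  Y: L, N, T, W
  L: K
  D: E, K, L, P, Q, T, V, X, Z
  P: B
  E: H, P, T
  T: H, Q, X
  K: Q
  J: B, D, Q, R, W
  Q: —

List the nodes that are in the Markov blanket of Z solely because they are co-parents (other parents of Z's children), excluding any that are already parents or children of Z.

{E, K, Q, T, V, X}

Children of Z: D.
  D's other parents are E, K, L, P, Q, T, V, X.
Excluding nodes already adjacent to Z (D, L, P), the co-parent-only contribution is {E, K, Q, T, V, X}.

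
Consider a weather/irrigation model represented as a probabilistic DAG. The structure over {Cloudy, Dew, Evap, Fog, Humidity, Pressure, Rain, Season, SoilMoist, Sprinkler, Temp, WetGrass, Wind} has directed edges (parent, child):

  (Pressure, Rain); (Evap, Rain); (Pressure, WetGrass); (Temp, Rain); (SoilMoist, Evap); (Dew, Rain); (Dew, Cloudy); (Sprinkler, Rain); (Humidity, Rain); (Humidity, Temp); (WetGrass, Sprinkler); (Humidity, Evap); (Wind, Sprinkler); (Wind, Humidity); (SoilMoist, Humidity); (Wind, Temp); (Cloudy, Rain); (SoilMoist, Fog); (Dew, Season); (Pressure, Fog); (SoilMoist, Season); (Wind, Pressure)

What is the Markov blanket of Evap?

{Cloudy, Dew, Humidity, Pressure, Rain, SoilMoist, Sprinkler, Temp}

By definition, MB(Evap) is built from Evap's parents, Evap's children, and the co-parents of Evap.
Evap's children: Rain.
Pa(Evap) = {Humidity, SoilMoist}.
For each child, the remaining parents (spouses of Evap):
  Rain: Cloudy, Dew, Humidity, Pressure, Sprinkler, Temp
MB(Evap) = {Cloudy, Dew, Humidity, Pressure, Rain, SoilMoist, Sprinkler, Temp}.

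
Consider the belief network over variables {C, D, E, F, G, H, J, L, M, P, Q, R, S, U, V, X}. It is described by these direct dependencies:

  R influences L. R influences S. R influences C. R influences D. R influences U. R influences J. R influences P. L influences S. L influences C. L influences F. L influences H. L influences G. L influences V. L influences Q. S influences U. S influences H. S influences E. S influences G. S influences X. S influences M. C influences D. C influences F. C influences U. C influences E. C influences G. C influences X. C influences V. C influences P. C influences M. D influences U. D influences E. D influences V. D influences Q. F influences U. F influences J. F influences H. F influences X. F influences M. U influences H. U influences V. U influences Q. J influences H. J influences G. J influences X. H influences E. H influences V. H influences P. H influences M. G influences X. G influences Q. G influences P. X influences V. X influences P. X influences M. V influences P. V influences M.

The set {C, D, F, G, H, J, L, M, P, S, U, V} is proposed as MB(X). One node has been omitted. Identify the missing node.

By definition, MB(X) is built from X's parents, X's children, and the co-parents of X.
Children of X: M, P, V.
Pa(X) = {C, F, G, J, S}.
Other parents of X's children:
  parents(V) \ {X} = {C, D, H, L, U}.
  P's other parents are C, G, H, R, V.
  M's other parents are C, F, H, S, V.
MB(X) = {C, D, F, G, H, J, L, M, P, R, S, U, V}.
Comparing with the claimed set, R is missing.

R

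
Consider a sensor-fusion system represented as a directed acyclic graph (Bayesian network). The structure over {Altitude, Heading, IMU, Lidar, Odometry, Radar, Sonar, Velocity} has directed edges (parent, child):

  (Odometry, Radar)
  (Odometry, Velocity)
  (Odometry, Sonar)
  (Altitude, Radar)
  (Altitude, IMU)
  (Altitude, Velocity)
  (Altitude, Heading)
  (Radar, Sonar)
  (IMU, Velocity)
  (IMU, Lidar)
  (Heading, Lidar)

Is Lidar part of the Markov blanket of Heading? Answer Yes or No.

Yes

Lidar is a child of Heading.
So Lidar ∈ MB(Heading).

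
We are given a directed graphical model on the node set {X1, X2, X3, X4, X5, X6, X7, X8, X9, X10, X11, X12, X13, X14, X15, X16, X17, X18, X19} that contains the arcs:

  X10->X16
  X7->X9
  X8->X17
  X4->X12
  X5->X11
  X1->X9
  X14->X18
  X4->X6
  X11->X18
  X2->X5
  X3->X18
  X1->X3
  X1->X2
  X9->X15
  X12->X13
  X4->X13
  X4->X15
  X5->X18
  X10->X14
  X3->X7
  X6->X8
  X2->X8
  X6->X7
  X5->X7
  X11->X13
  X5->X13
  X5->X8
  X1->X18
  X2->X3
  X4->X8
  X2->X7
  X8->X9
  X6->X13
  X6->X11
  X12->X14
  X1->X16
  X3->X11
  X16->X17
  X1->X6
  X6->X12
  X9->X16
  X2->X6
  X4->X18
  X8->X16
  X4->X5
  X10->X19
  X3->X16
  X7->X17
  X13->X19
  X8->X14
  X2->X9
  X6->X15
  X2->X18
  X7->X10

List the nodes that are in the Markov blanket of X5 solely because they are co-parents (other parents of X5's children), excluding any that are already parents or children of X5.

{X1, X3, X6, X12, X14}

Children of X5: X7, X8, X11, X13, X18.
  X7 also has parents X2, X3, X6.
  X8's other parents are X2, X4, X6.
  X11 also has parents X3, X6.
  X13 also has parents X4, X6, X11, X12.
  parents(X18) \ {X5} = {X1, X2, X3, X4, X11, X14}.
Excluding nodes already adjacent to X5 (X2, X4, X7, X8, X11, X13, X18), the co-parent-only contribution is {X1, X3, X6, X12, X14}.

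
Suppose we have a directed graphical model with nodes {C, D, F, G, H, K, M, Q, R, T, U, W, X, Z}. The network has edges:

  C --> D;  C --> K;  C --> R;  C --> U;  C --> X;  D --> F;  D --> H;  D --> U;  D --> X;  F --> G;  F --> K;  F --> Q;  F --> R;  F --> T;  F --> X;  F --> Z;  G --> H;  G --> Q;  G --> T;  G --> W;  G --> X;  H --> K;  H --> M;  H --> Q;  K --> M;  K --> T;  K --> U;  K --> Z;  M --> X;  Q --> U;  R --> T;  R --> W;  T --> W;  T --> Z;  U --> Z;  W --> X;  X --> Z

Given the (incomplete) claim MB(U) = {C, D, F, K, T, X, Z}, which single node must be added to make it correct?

Q

U's parents: C, D, K, Q.
Children of U: Z.
For each child, the remaining parents (spouses of U):
  Z also has parents F, K, T, X.
MB(U) = {C, D, F, K, Q, T, X, Z}.
Comparing with the claimed set, Q is missing.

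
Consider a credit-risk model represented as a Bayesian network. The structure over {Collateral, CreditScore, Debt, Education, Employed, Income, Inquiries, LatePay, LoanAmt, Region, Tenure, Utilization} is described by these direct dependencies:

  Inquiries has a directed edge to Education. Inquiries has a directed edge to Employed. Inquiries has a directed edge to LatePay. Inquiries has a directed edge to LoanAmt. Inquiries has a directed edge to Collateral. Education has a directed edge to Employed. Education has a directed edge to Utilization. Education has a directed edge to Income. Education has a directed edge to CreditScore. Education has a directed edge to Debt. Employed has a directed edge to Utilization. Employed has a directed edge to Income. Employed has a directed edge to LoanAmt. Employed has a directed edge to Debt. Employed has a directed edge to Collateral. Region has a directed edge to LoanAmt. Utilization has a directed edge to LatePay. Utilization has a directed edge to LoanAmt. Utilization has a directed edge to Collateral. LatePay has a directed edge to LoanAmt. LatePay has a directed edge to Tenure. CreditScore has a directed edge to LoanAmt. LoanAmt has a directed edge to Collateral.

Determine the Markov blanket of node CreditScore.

The Markov blanket of a node is its parents, its children, and the other parents of its children.
CreditScore's children: LoanAmt.
Parents of CreditScore: Education.
Co-parents of CreditScore (other parents of its children):
  LoanAmt's other parents are Employed, Inquiries, LatePay, Region, Utilization.
MB(CreditScore) = {Education, Employed, Inquiries, LatePay, LoanAmt, Region, Utilization}.

{Education, Employed, Inquiries, LatePay, LoanAmt, Region, Utilization}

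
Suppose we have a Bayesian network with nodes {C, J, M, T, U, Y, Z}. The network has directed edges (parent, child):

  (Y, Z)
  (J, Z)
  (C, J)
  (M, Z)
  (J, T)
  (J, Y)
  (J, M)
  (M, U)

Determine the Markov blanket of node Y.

{J, M, Z}

Y has parent J.
Y's children: Z.
Other parents of Y's children:
  parents(Z) \ {Y} = {J, M}.
MB(Y) = {J, M, Z}.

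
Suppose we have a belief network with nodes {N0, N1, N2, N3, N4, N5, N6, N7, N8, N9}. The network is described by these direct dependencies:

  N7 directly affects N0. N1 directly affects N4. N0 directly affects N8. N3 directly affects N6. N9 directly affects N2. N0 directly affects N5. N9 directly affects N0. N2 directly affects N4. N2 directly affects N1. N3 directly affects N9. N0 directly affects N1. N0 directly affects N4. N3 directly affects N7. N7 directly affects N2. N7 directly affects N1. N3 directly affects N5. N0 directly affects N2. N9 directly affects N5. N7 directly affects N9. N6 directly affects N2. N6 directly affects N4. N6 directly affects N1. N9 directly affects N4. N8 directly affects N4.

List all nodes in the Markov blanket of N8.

Pa(N8) = {N0}.
Children of N8: N4.
Co-parents of N8 (other parents of its children):
  N4: N0, N1, N2, N6, N9
So the Markov blanket of N8 is {N0, N1, N2, N4, N6, N9}.

{N0, N1, N2, N4, N6, N9}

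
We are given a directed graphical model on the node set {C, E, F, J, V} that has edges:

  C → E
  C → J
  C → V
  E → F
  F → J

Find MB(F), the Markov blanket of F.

A node's Markov blanket = Pa ∪ Ch ∪ (parents of Ch other than the node itself).
Ch(F) = {J}.
F has parent E.
Co-parents of F (other parents of its children):
  J also has parent C.
Taking the union gives {C, E, J}.

{C, E, J}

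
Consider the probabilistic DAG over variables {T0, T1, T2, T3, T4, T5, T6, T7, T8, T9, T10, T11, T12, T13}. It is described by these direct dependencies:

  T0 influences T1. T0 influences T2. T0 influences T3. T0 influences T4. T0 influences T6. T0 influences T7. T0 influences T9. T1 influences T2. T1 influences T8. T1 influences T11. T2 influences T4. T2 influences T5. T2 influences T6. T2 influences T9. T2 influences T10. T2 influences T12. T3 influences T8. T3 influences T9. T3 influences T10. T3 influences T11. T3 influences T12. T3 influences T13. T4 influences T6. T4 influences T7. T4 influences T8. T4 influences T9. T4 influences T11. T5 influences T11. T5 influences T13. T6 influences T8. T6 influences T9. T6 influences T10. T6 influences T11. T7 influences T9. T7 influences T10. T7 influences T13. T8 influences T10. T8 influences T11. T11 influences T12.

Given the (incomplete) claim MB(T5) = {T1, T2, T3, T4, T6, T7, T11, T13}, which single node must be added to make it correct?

T8

The Markov blanket of a node is its parents, its children, and the other parents of its children.
Pa(T5) = {T2}.
T5 has children T11, T13.
Co-parents of T5 (other parents of its children):
  T11 also has parents T1, T3, T4, T6, T8.
  parents(T13) \ {T5} = {T3, T7}.
MB(T5) = {T1, T2, T3, T4, T6, T7, T8, T11, T13}.
Comparing with the claimed set, T8 is missing.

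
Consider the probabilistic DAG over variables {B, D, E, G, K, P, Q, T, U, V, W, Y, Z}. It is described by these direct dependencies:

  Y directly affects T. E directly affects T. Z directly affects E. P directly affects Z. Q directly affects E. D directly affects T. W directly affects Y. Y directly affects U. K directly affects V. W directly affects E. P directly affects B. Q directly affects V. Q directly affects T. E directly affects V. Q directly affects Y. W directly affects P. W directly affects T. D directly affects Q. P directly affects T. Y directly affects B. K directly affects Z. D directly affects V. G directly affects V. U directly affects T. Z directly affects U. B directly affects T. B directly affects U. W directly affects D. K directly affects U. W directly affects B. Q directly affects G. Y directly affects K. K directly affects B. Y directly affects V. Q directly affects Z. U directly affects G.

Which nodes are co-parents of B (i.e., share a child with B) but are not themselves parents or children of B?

Children of B: T, U.
  U: K, Y, Z
  T: D, E, P, Q, U, W, Y
Excluding nodes already adjacent to B (K, P, T, U, W, Y), the co-parent-only contribution is {D, E, Q, Z}.

{D, E, Q, Z}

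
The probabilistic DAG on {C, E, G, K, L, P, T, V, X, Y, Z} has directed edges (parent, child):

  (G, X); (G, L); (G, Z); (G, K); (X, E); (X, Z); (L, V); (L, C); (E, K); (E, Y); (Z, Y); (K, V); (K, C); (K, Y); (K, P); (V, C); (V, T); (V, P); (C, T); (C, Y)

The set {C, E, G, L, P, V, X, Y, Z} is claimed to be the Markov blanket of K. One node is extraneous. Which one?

Recall MB(v) = parents ∪ children ∪ spouses, where spouses are the other parents of v's children.
Children of K: C, P, V, Y.
K's parents: E, G.
Co-parents of K (other parents of its children):
  parents(V) \ {K} = {L}.
  C also has parents L, V.
  Y also has parents C, E, Z.
  P's other parent is V.
MB(K) = {C, E, G, L, P, V, Y, Z}.
X is neither a parent, child, nor co-parent of K, so it does not belong.

X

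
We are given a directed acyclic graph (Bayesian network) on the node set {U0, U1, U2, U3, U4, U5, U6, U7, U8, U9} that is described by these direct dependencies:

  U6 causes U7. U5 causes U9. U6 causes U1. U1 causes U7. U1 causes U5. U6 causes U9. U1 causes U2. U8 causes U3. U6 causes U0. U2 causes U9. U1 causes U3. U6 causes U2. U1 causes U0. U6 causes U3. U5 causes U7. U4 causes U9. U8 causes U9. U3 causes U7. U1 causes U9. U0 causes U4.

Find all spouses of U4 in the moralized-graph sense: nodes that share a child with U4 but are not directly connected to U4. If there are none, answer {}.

Children of U4: U9.
  parents(U9) \ {U4} = {U1, U2, U5, U6, U8}.
Excluding nodes already adjacent to U4 (U0, U9), the co-parent-only contribution is {U1, U2, U5, U6, U8}.

{U1, U2, U5, U6, U8}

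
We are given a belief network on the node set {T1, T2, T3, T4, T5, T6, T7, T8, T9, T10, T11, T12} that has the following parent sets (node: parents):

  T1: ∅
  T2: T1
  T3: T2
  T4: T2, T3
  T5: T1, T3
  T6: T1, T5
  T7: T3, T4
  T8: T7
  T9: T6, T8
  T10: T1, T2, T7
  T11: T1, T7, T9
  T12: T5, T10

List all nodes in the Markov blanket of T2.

Recall MB(v) = parents ∪ children ∪ spouses, where spouses are the other parents of v's children.
Parents of T2: T1.
Ch(T2) = {T3, T4, T10}.
Co-parents of T2 (other parents of its children):
  T3: —
  T4: T3
  T10: T1, T7
MB(T2) = {T1, T3, T4, T7, T10}.

{T1, T3, T4, T7, T10}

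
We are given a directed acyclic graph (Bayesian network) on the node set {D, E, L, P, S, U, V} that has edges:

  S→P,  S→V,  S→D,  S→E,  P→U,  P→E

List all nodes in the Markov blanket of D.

{S}

Pa(D) = {S}.
D's children: none.
With no children, D has no spouses; the co-parent set is empty.
Taking the union gives {S}.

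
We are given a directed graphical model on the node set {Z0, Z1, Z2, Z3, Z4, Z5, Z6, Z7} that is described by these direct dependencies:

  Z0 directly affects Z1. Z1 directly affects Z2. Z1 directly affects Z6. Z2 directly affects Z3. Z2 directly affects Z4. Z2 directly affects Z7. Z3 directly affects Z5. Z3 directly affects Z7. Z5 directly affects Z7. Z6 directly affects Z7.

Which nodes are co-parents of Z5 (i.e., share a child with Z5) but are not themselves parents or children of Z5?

Children of Z5: Z7.
  parents(Z7) \ {Z5} = {Z2, Z3, Z6}.
Excluding nodes already adjacent to Z5 (Z3, Z7), the co-parent-only contribution is {Z2, Z6}.

{Z2, Z6}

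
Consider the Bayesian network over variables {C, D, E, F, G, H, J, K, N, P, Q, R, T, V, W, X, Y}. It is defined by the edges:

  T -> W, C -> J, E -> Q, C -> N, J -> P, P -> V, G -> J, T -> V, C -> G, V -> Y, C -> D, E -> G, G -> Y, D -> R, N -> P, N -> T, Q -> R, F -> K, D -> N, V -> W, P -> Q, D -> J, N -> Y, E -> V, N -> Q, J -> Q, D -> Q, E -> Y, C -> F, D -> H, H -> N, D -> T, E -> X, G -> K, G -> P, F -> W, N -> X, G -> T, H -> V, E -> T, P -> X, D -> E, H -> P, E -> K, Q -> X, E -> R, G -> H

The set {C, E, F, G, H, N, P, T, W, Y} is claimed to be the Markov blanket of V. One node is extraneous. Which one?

C

By definition, MB(V) is built from V's parents, V's children, and the co-parents of V.
V has children W, Y.
V has parents E, H, P, T.
For each child, the remaining parents (spouses of V):
  parents(W) \ {V} = {F, T}.
  parents(Y) \ {V} = {E, G, N}.
MB(V) = {E, F, G, H, N, P, T, W, Y}.
C is neither a parent, child, nor co-parent of V, so it does not belong.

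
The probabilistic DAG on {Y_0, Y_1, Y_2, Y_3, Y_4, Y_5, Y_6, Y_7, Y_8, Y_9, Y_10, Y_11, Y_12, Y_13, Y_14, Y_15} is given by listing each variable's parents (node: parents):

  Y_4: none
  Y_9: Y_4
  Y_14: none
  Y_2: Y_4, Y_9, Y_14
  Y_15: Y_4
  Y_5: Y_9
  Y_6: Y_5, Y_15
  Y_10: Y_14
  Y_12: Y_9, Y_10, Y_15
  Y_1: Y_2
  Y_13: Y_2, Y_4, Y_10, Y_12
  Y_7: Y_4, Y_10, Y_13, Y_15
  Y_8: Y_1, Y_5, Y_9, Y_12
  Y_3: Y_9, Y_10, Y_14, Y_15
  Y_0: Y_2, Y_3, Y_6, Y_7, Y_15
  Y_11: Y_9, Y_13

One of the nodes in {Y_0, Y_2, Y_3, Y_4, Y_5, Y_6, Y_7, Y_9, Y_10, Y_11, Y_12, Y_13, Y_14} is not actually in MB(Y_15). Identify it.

Y_15's parents: Y_4.
Y_15's children: Y_0, Y_3, Y_6, Y_7, Y_12.
Other parents of Y_15's children:
  Y_6's other parent is Y_5.
  Y_12's other parents are Y_9, Y_10.
  Y_7 also has parents Y_4, Y_10, Y_13.
  parents(Y_3) \ {Y_15} = {Y_9, Y_10, Y_14}.
  Y_0's other parents are Y_2, Y_3, Y_6, Y_7.
MB(Y_15) = {Y_0, Y_2, Y_3, Y_4, Y_5, Y_6, Y_7, Y_9, Y_10, Y_12, Y_13, Y_14}.
Y_11 is neither a parent, child, nor co-parent of Y_15, so it does not belong.

Y_11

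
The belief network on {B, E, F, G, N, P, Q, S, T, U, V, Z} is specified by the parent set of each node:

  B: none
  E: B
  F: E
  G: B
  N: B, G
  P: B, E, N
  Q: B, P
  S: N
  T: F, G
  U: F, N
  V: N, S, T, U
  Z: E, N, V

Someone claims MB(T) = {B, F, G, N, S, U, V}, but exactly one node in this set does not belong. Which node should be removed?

Parents of T: F, G.
T has child V.
Co-parents of T (other parents of its children):
  V: N, S, U
MB(T) = {F, G, N, S, U, V}.
B is neither a parent, child, nor co-parent of T, so it does not belong.

B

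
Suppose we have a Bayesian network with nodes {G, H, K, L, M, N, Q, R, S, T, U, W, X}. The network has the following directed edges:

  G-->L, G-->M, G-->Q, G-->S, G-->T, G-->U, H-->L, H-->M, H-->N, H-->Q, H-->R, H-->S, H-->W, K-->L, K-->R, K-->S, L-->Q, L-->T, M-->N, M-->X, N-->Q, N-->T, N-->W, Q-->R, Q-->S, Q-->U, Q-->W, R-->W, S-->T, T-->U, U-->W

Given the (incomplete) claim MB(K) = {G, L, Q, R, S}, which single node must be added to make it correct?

H

K has no parents.
K has children L, R, S.
Parents of each child, excluding K:
  L also has parents G, H.
  R's other parents are H, Q.
  parents(S) \ {K} = {G, H, Q}.
MB(K) = {G, H, L, Q, R, S}.
Comparing with the claimed set, H is missing.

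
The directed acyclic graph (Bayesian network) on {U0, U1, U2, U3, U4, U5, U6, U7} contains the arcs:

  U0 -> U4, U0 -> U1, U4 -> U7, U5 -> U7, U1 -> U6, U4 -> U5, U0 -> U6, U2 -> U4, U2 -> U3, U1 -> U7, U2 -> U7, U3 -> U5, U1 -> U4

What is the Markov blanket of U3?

By definition, MB(U3) is built from U3's parents, U3's children, and the co-parents of U3.
Pa(U3) = {U2}.
Children of U3: U5.
For each child, the remaining parents (spouses of U3):
  parents(U5) \ {U3} = {U4}.
So the Markov blanket of U3 is {U2, U4, U5}.

{U2, U4, U5}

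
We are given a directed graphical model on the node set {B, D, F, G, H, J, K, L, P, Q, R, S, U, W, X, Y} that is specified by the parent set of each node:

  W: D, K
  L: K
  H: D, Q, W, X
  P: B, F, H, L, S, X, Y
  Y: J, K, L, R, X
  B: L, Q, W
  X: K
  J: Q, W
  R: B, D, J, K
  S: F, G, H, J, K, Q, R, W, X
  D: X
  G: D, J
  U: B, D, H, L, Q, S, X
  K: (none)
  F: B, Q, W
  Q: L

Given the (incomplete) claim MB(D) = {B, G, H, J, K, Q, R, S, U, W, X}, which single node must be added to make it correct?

By definition, MB(D) is built from D's parents, D's children, and the co-parents of D.
Pa(D) = {X}.
D's children: G, H, R, U, W.
Other parents of D's children:
  W: K
  H: Q, W, X
  R: B, J, K
  G: J
  U: B, H, L, Q, S, X
MB(D) = {B, G, H, J, K, L, Q, R, S, U, W, X}.
Comparing with the claimed set, L is missing.

L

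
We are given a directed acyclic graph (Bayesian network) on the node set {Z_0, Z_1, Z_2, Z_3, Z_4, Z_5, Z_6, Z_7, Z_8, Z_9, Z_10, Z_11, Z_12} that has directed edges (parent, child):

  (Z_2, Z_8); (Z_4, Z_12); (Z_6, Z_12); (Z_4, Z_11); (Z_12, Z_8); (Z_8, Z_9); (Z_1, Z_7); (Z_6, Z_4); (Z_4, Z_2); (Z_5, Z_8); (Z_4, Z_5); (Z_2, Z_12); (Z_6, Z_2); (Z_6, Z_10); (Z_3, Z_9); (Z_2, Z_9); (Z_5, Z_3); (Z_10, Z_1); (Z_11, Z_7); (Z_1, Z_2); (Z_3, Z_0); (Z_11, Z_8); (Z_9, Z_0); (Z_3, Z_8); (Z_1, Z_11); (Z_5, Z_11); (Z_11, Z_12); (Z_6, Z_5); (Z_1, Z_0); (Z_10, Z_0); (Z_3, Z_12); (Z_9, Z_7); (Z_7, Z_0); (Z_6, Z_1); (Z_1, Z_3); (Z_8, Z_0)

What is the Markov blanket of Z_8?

{Z_0, Z_1, Z_2, Z_3, Z_5, Z_7, Z_9, Z_10, Z_11, Z_12}

The Markov blanket of a node is its parents, its children, and the other parents of its children.
Z_8 has parents Z_2, Z_3, Z_5, Z_11, Z_12.
Z_8 has children Z_0, Z_9.
Co-parents of Z_8 (other parents of its children):
  parents(Z_9) \ {Z_8} = {Z_2, Z_3}.
  Z_0's other parents are Z_1, Z_3, Z_7, Z_9, Z_10.
Taking the union gives {Z_0, Z_1, Z_2, Z_3, Z_5, Z_7, Z_9, Z_10, Z_11, Z_12}.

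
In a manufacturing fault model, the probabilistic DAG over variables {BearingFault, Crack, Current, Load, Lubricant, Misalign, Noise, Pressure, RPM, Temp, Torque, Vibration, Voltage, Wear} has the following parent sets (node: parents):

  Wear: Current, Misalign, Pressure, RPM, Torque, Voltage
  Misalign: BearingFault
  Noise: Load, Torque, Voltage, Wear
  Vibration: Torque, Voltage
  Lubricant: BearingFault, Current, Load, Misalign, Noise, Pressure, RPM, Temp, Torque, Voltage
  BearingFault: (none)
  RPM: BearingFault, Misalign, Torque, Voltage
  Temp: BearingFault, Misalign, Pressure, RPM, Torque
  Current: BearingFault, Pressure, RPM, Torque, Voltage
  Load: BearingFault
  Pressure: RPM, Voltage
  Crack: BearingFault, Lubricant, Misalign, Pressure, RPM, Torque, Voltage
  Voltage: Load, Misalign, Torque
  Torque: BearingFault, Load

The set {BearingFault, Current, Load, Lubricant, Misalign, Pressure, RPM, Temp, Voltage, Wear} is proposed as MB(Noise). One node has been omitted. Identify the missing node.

Recall MB(v) = parents ∪ children ∪ spouses, where spouses are the other parents of v's children.
Noise has parents Load, Torque, Voltage, Wear.
Children of Noise: Lubricant.
Co-parents of Noise (other parents of its children):
  Lubricant's other parents are BearingFault, Current, Load, Misalign, Pressure, RPM, Temp, Torque, Voltage.
MB(Noise) = {BearingFault, Current, Load, Lubricant, Misalign, Pressure, RPM, Temp, Torque, Voltage, Wear}.
Comparing with the claimed set, Torque is missing.

Torque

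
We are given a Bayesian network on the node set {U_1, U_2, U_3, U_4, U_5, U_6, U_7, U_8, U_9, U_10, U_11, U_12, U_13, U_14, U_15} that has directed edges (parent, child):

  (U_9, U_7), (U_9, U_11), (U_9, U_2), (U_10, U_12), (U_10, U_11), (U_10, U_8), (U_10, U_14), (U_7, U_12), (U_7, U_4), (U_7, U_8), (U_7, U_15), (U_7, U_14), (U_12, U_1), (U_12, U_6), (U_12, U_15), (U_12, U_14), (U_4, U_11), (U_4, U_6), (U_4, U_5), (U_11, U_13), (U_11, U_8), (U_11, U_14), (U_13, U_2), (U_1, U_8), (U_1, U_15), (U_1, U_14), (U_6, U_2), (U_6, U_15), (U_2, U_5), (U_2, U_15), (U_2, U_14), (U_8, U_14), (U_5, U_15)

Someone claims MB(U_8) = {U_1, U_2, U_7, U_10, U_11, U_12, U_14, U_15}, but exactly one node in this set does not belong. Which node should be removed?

U_15

A node's Markov blanket = Pa ∪ Ch ∪ (parents of Ch other than the node itself).
U_8's children: U_14.
U_8's parents: U_1, U_7, U_10, U_11.
Other parents of U_8's children:
  U_14 also has parents U_1, U_2, U_7, U_10, U_11, U_12.
MB(U_8) = {U_1, U_2, U_7, U_10, U_11, U_12, U_14}.
U_15 is neither a parent, child, nor co-parent of U_8, so it does not belong.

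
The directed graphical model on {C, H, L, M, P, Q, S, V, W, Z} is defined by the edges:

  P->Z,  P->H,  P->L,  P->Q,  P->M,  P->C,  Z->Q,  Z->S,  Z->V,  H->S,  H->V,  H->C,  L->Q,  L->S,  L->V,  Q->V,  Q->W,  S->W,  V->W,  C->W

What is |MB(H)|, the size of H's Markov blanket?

7

The Markov blanket of a node is its parents, its children, and the other parents of its children.
Ch(H) = {C, S, V}.
Pa(H) = {P}.
For each child, the remaining parents (spouses of H):
  S: L, Z
  V: L, Q, Z
  C: P
MB(H) = {C, L, P, Q, S, V, Z}, which has 7 nodes.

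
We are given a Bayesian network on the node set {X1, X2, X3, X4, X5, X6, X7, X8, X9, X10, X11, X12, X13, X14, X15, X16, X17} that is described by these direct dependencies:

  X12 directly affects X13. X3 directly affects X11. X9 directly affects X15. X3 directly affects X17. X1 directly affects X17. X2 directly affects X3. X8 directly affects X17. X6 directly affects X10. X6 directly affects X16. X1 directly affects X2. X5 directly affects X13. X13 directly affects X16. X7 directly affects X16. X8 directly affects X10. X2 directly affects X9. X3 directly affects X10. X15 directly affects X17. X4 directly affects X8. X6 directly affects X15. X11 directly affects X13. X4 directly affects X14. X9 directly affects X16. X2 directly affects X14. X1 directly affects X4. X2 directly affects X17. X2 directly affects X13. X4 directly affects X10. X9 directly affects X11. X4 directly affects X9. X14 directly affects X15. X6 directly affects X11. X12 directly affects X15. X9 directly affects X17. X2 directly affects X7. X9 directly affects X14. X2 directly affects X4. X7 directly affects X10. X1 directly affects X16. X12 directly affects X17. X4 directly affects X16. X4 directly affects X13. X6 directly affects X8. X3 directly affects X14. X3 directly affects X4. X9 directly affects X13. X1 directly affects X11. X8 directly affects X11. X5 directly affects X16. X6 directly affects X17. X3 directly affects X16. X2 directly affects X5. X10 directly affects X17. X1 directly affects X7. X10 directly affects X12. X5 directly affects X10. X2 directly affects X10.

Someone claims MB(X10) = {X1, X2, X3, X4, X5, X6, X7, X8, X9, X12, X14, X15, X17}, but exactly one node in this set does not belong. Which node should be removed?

X14

X10 has parents X2, X3, X4, X5, X6, X7, X8.
Children of X10: X12, X17.
Other parents of X10's children:
  X12: no additional parents.
  parents(X17) \ {X10} = {X1, X2, X3, X6, X8, X9, X12, X15}.
MB(X10) = {X1, X2, X3, X4, X5, X6, X7, X8, X9, X12, X15, X17}.
X14 is neither a parent, child, nor co-parent of X10, so it does not belong.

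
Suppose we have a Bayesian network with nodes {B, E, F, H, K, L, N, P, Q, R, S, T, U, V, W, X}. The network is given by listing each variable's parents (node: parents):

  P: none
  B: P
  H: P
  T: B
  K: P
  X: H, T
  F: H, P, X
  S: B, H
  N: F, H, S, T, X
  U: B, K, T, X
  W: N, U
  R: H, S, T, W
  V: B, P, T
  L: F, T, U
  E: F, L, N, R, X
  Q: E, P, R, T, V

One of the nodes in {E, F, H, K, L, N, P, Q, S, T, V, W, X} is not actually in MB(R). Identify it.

Children of R: E, Q.
Parents of R: H, S, T, W.
For each child, the remaining parents (spouses of R):
  E: F, L, N, X
  Q: E, P, T, V
MB(R) = {E, F, H, L, N, P, Q, S, T, V, W, X}.
K is neither a parent, child, nor co-parent of R, so it does not belong.

K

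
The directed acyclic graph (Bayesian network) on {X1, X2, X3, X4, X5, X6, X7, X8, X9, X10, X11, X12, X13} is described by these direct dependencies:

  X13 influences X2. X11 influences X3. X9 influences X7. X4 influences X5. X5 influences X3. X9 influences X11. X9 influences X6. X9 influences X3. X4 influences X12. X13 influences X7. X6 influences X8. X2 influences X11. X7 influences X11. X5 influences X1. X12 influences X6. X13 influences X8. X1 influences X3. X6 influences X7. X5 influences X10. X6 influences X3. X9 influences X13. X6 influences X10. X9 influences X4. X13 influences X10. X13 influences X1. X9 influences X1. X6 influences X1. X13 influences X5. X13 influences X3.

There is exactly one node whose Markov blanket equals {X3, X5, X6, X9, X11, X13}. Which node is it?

X1

The target node must have every member of {X3, X5, X6, X9, X11, X13} as a parent, child, or co-parent, and no others.
Parents of X1: X5, X6, X9, X13; children: X3; co-parents: X5, X6, X9, X11, X13.
These exactly cover the given set, so the node is X1.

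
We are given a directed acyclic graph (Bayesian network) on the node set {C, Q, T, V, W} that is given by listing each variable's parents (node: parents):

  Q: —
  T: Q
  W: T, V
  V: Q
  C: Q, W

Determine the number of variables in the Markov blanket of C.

2

Recall MB(v) = parents ∪ children ∪ spouses, where spouses are the other parents of v's children.
C's parents: Q, W.
C has no children.
With no children, C has no spouses; the co-parent set is empty.
MB(C) = {Q, W}, which has 2 nodes.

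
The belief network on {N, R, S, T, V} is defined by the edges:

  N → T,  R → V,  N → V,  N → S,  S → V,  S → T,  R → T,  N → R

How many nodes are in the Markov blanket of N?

Parents of N: none.
N has children R, S, T, V.
Co-parents of N (other parents of its children):
  R has no other parent.
  S has no other parent.
  T's other parents are R, S.
  V also has parents R, S.
MB(N) = {R, S, T, V}, which has 4 nodes.

4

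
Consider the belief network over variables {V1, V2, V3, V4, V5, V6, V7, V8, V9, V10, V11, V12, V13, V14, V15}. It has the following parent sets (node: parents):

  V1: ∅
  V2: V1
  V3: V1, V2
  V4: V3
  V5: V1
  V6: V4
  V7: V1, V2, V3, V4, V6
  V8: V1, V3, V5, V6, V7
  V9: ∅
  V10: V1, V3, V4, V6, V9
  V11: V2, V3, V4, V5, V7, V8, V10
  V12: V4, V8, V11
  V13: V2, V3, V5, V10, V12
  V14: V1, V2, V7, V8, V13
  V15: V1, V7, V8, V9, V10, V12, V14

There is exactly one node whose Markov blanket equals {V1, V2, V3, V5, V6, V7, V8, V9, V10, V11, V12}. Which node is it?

V4

The target node must have every member of {V1, V2, V3, V5, V6, V7, V8, V9, V10, V11, V12} as a parent, child, or co-parent, and no others.
Parents of V4: V3; children: V6, V7, V10, V11, V12; co-parents: V1, V2, V3, V5, V6, V7, V8, V9, V10, V11.
These exactly cover the given set, so the node is V4.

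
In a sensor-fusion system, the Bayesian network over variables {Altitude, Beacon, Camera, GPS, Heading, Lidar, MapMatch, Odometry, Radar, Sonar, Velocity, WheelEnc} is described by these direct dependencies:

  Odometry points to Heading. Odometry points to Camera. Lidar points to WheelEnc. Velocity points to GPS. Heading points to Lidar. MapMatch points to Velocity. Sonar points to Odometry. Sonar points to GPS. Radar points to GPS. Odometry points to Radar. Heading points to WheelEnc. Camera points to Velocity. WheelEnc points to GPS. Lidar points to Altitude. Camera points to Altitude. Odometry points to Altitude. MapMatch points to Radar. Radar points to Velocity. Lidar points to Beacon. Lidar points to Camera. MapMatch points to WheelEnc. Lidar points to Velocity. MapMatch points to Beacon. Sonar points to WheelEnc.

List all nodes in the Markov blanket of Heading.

{Lidar, MapMatch, Odometry, Sonar, WheelEnc}

By definition, MB(Heading) is built from Heading's parents, Heading's children, and the co-parents of Heading.
Heading's parents: Odometry.
Ch(Heading) = {Lidar, WheelEnc}.
For each child, the remaining parents (spouses of Heading):
  Lidar: —
  WheelEnc: Lidar, MapMatch, Sonar
Taking the union gives {Lidar, MapMatch, Odometry, Sonar, WheelEnc}.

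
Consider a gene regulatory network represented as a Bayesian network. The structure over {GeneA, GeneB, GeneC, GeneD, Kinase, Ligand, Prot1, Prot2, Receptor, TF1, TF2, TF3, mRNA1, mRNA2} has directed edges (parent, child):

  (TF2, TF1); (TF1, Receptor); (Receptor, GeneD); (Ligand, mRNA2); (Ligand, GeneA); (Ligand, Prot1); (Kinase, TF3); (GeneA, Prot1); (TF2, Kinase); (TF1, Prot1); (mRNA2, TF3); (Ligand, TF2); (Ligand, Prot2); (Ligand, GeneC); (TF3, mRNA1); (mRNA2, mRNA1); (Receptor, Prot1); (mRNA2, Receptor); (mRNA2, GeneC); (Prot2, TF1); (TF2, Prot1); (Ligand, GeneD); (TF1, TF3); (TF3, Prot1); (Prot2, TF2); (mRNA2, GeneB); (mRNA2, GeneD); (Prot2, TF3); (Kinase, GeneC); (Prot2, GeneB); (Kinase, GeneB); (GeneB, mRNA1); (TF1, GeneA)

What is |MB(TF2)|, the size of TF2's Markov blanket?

8

Parents of TF2: Ligand, Prot2.
TF2 has children Kinase, Prot1, TF1.
Other parents of TF2's children:
  Kinase: no additional parents.
  parents(TF1) \ {TF2} = {Prot2}.
  Prot1 also has parents GeneA, Ligand, Receptor, TF1, TF3.
MB(TF2) = {GeneA, Kinase, Ligand, Prot1, Prot2, Receptor, TF1, TF3}, which has 8 nodes.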